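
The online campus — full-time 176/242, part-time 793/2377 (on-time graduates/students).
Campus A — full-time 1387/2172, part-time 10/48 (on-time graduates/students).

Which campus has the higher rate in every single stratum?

the online campus

Full-time: the online campus 176/242 = 72.7%, Campus A 1387/2172 = 63.9% → the online campus
Part-time: the online campus 793/2377 = 33.4%, Campus A 10/48 = 20.8% → the online campus
The online campus has the higher rate in both groups.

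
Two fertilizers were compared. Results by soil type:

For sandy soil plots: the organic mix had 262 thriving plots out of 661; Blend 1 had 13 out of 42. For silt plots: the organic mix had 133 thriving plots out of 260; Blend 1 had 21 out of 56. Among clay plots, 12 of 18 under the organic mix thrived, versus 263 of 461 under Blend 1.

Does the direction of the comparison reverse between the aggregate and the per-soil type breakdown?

Sandy soil: the organic mix 262/661 = 39.6%, Blend 1 13/42 = 31.0% → the organic mix
Silt: the organic mix 133/260 = 51.2%, Blend 1 21/56 = 37.5% → the organic mix
Clay: the organic mix 12/18 = 66.7%, Blend 1 263/461 = 57.0% → the organic mix
Overall: the organic mix 407/939 = 43.3%, Blend 1 297/559 = 53.1% → Blend 1
The organic mix wins each soil group but Blend 1 wins overall — the comparison reverses. The organic mix's plots skew toward sandy soil, which has a lower base rate.

Yes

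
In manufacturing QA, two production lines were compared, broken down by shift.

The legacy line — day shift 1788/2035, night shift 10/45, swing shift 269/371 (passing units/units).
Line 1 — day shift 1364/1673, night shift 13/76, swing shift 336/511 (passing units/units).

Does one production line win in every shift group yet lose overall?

Day shift: the legacy line 1788/2035 = 87.9%, Line 1 1364/1673 = 81.5% → the legacy line
Night shift: the legacy line 10/45 = 22.2%, Line 1 13/76 = 17.1% → the legacy line
Swing shift: the legacy line 269/371 = 72.5%, Line 1 336/511 = 65.8% → the legacy line
Overall: the legacy line 2067/2451 = 84.3%, Line 1 1713/2260 = 75.8% → the legacy line
The legacy line wins overall and in every shift group — no reversal.

No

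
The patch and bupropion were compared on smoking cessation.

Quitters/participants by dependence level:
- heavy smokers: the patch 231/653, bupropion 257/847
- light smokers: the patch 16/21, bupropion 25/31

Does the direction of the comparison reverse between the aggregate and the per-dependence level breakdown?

Heavy smokers: the patch 231/653 = 35.4%, bupropion 257/847 = 30.3% → the patch
Light smokers: the patch 16/21 = 76.2%, bupropion 25/31 = 80.6% → bupropion
Overall: the patch 247/674 = 36.6%, bupropion 282/878 = 32.1% → the patch
Neither sweeps: the patch wins 1 of 2 groups, bupropion wins 1. The patch wins overall but not every group — no Simpson reversal.

No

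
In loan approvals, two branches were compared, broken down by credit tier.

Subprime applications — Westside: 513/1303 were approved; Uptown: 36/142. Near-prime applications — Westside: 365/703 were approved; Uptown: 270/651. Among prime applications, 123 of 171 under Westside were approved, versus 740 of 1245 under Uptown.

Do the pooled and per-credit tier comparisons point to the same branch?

No

Subprime: Westside 513/1303 = 39.4%, Uptown 36/142 = 25.4% → Westside
Near-prime: Westside 365/703 = 51.9%, Uptown 270/651 = 41.5% → Westside
Prime: Westside 123/171 = 71.9%, Uptown 740/1245 = 59.4% → Westside
Overall: Westside 1001/2177 = 46.0%, Uptown 1046/2038 = 51.3% → Uptown
Westside wins each credit group but Uptown wins overall — the comparison reverses. Westside's applications skew toward subprime, which has a lower base rate.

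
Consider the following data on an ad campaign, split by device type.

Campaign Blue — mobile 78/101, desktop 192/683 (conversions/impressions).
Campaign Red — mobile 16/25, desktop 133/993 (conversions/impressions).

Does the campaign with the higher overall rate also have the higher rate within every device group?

Mobile: Campaign Blue 78/101 = 77.2%, Campaign Red 16/25 = 64.0% → Campaign Blue
Desktop: Campaign Blue 192/683 = 28.1%, Campaign Red 133/993 = 13.4% → Campaign Blue
Overall: Campaign Blue 270/784 = 34.4%, Campaign Red 149/1018 = 14.6% → Campaign Blue
Campaign Blue wins overall and in every device group — no reversal.

Yes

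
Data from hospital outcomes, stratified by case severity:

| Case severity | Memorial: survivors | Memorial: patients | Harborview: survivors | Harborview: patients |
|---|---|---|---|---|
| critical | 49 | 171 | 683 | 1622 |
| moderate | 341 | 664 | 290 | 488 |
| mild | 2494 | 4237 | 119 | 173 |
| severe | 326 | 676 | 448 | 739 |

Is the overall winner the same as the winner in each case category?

Critical: Memorial 49/171 = 28.7%, Harborview 683/1622 = 42.1% → Harborview
Moderate: Memorial 341/664 = 51.4%, Harborview 290/488 = 59.4% → Harborview
Mild: Memorial 2494/4237 = 58.9%, Harborview 119/173 = 68.8% → Harborview
Severe: Memorial 326/676 = 48.2%, Harborview 448/739 = 60.6% → Harborview
Overall: Memorial 3210/5748 = 55.8%, Harborview 1540/3022 = 51.0% → Memorial
Harborview wins each case group but Memorial wins overall — the comparison reverses. Harborview's patients skew toward critical, which has a lower base rate.

No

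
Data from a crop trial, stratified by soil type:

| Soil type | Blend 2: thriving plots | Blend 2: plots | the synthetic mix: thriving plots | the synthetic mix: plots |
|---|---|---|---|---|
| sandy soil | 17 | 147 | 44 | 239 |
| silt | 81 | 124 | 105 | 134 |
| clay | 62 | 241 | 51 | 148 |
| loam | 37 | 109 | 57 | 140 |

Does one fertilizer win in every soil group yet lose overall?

Sandy soil: Blend 2 17/147 = 11.6%, the synthetic mix 44/239 = 18.4% → the synthetic mix
Silt: Blend 2 81/124 = 65.3%, the synthetic mix 105/134 = 78.4% → the synthetic mix
Clay: Blend 2 62/241 = 25.7%, the synthetic mix 51/148 = 34.5% → the synthetic mix
Loam: Blend 2 37/109 = 33.9%, the synthetic mix 57/140 = 40.7% → the synthetic mix
Overall: Blend 2 197/621 = 31.7%, the synthetic mix 257/661 = 38.9% → the synthetic mix
The synthetic mix wins overall and in every soil group — no reversal.

No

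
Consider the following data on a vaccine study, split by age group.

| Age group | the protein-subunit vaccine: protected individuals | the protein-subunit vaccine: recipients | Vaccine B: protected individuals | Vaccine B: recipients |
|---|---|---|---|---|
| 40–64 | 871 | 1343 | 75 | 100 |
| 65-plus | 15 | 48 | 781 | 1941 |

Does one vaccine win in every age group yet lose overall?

40–64: the protein-subunit vaccine 871/1343 = 64.9%, Vaccine B 75/100 = 75.0% → Vaccine B
65-plus: the protein-subunit vaccine 15/48 = 31.2%, Vaccine B 781/1941 = 40.2% → Vaccine B
Overall: the protein-subunit vaccine 886/1391 = 63.7%, Vaccine B 856/2041 = 41.9% → the protein-subunit vaccine
Vaccine B wins each age group but the protein-subunit vaccine wins overall — the comparison reverses. Vaccine B's recipients skew toward 65-plus, which has a lower base rate.

Yes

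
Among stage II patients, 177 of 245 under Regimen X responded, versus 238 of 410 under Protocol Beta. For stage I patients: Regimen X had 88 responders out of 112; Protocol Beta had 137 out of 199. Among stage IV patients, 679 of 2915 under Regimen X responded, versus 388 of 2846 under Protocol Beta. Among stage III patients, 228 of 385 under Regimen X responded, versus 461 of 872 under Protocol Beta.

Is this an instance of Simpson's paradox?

No

Stage II: Regimen X 177/245 = 72.2%, Protocol Beta 238/410 = 58.0% → Regimen X
Stage I: Regimen X 88/112 = 78.6%, Protocol Beta 137/199 = 68.8% → Regimen X
Stage IV: Regimen X 679/2915 = 23.3%, Protocol Beta 388/2846 = 13.6% → Regimen X
Stage III: Regimen X 228/385 = 59.2%, Protocol Beta 461/872 = 52.9% → Regimen X
Overall: Regimen X 1172/3657 = 32.0%, Protocol Beta 1224/4327 = 28.3% → Regimen X
Regimen X wins overall and in every disease group — no reversal.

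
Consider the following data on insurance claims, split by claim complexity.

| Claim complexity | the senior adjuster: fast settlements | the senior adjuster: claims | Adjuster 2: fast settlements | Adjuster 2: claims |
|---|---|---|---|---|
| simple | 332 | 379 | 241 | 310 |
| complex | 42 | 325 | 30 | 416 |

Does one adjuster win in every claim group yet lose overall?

Simple: the senior adjuster 332/379 = 87.6%, Adjuster 2 241/310 = 77.7% → the senior adjuster
Complex: the senior adjuster 42/325 = 12.9%, Adjuster 2 30/416 = 7.2% → the senior adjuster
Overall: the senior adjuster 374/704 = 53.1%, Adjuster 2 271/726 = 37.3% → the senior adjuster
The senior adjuster wins overall and in every claim group — no reversal.

No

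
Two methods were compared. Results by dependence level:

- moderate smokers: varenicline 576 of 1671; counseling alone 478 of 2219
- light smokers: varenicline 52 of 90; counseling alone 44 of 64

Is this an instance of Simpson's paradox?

Moderate smokers: varenicline 576/1671 = 34.5%, counseling alone 478/2219 = 21.5% → varenicline
Light smokers: varenicline 52/90 = 57.8%, counseling alone 44/64 = 68.8% → counseling alone
Overall: varenicline 628/1761 = 35.7%, counseling alone 522/2283 = 22.9% → varenicline
Neither sweeps: varenicline wins 1 of 2 groups, counseling alone wins 1. Varenicline wins overall but not every group — no Simpson reversal.

No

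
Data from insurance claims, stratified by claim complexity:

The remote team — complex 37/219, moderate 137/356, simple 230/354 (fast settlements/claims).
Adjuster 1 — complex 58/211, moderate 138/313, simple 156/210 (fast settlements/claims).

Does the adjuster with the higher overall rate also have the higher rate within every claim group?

Complex: the remote team 37/219 = 16.9%, Adjuster 1 58/211 = 27.5% → Adjuster 1
Moderate: the remote team 137/356 = 38.5%, Adjuster 1 138/313 = 44.1% → Adjuster 1
Simple: the remote team 230/354 = 65.0%, Adjuster 1 156/210 = 74.3% → Adjuster 1
Overall: the remote team 404/929 = 43.5%, Adjuster 1 352/734 = 48.0% → Adjuster 1
Adjuster 1 wins overall and in every claim group — no reversal.

Yes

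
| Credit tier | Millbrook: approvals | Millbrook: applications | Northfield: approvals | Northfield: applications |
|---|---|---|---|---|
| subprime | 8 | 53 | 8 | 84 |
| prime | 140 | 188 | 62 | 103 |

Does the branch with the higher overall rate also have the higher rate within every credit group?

Yes

Subprime: Millbrook 8/53 = 15.1%, Northfield 8/84 = 9.5% → Millbrook
Prime: Millbrook 140/188 = 74.5%, Northfield 62/103 = 60.2% → Millbrook
Overall: Millbrook 148/241 = 61.4%, Northfield 70/187 = 37.4% → Millbrook
Millbrook wins overall and in every credit group — no reversal.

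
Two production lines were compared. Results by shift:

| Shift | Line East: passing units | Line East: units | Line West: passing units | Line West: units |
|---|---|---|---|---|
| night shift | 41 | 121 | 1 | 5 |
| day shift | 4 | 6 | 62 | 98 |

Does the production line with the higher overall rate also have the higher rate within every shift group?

Night shift: Line East 41/121 = 33.9%, Line West 1/5 = 20.0% → Line East
Day shift: Line East 4/6 = 66.7%, Line West 62/98 = 63.3% → Line East
Overall: Line East 45/127 = 35.4%, Line West 63/103 = 61.2% → Line West
Line East wins each shift group but Line West wins overall — the comparison reverses. Line East's units skew toward night shift, which has a lower base rate.

No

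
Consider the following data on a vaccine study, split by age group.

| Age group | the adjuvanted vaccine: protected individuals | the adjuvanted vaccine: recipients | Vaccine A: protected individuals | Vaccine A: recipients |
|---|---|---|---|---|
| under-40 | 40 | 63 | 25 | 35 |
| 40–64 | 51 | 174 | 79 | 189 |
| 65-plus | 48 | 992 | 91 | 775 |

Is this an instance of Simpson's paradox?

Under-40: the adjuvanted vaccine 40/63 = 63.5%, Vaccine A 25/35 = 71.4% → Vaccine A
40–64: the adjuvanted vaccine 51/174 = 29.3%, Vaccine A 79/189 = 41.8% → Vaccine A
65-plus: the adjuvanted vaccine 48/992 = 4.8%, Vaccine A 91/775 = 11.7% → Vaccine A
Overall: the adjuvanted vaccine 139/1229 = 11.3%, Vaccine A 195/999 = 19.5% → Vaccine A
Vaccine A wins overall and in every age group — no reversal.

No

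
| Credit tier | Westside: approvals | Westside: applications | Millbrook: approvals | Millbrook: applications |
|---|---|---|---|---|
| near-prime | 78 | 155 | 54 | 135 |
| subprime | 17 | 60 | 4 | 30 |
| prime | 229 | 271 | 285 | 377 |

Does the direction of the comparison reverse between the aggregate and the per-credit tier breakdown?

Near-prime: Westside 78/155 = 50.3%, Millbrook 54/135 = 40.0% → Westside
Subprime: Westside 17/60 = 28.3%, Millbrook 4/30 = 13.3% → Westside
Prime: Westside 229/271 = 84.5%, Millbrook 285/377 = 75.6% → Westside
Overall: Westside 324/486 = 66.7%, Millbrook 343/542 = 63.3% → Westside
Westside wins overall and in every credit group — no reversal.

No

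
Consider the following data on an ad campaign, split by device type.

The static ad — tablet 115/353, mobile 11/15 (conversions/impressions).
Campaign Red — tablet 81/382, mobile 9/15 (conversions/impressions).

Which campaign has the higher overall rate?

Tablet: the static ad 115/353 = 32.6%, Campaign Red 81/382 = 21.2% → the static ad
Mobile: the static ad 11/15 = 73.3%, Campaign Red 9/15 = 60.0% → the static ad
Overall: the static ad 126/368 = 34.2%, Campaign Red 90/397 = 22.7% → the static ad

the static ad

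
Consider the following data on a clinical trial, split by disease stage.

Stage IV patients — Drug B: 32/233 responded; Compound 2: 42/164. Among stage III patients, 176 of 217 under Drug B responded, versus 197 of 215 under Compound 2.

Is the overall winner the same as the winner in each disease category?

Yes

Stage IV: Drug B 32/233 = 13.7%, Compound 2 42/164 = 25.6% → Compound 2
Stage III: Drug B 176/217 = 81.1%, Compound 2 197/215 = 91.6% → Compound 2
Overall: Drug B 208/450 = 46.2%, Compound 2 239/379 = 63.1% → Compound 2
Compound 2 wins overall and in every disease group — no reversal.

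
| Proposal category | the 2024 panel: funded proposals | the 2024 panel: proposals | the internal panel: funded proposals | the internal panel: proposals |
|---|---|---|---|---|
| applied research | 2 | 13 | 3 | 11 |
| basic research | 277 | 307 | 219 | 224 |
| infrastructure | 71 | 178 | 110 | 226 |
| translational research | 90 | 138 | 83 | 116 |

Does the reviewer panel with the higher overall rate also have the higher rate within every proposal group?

Applied research: the 2024 panel 2/13 = 15.4%, the internal panel 3/11 = 27.3% → the internal panel
Basic research: the 2024 panel 277/307 = 90.2%, the internal panel 219/224 = 97.8% → the internal panel
Infrastructure: the 2024 panel 71/178 = 39.9%, the internal panel 110/226 = 48.7% → the internal panel
Translational research: the 2024 panel 90/138 = 65.2%, the internal panel 83/116 = 71.6% → the internal panel
Overall: the 2024 panel 440/636 = 69.2%, the internal panel 415/577 = 71.9% → the internal panel
The internal panel wins overall and in every proposal group — no reversal.

Yes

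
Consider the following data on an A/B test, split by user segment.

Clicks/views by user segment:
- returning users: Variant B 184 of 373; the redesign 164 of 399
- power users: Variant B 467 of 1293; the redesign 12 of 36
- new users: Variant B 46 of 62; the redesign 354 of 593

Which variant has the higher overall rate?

Returning users: Variant B 184/373 = 49.3%, the redesign 164/399 = 41.1% → Variant B
Power users: Variant B 467/1293 = 36.1%, the redesign 12/36 = 33.3% → Variant B
New users: Variant B 46/62 = 74.2%, the redesign 354/593 = 59.7% → Variant B
Overall: Variant B 697/1728 = 40.3%, the redesign 530/1028 = 51.6% → the redesign
(Variant B wins every user group but the redesign wins overall — Variant B's views skew toward the low-rate power users group.)

the redesign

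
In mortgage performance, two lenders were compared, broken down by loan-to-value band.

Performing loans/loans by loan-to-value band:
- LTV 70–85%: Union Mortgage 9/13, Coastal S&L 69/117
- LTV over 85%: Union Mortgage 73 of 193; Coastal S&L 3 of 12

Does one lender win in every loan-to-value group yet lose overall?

Yes

LTV 70–85%: Union Mortgage 9/13 = 69.2%, Coastal S&L 69/117 = 59.0% → Union Mortgage
LTV over 85%: Union Mortgage 73/193 = 37.8%, Coastal S&L 3/12 = 25.0% → Union Mortgage
Overall: Union Mortgage 82/206 = 39.8%, Coastal S&L 72/129 = 55.8% → Coastal S&L
Union Mortgage wins each loan-to-value group but Coastal S&L wins overall — the comparison reverses. Union Mortgage's loans skew toward LTV over 85%, which has a lower base rate.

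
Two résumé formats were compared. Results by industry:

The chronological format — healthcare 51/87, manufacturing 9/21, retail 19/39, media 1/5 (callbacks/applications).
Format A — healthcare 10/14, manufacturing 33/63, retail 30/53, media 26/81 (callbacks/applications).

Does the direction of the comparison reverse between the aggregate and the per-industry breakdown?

Yes

Healthcare: the chronological format 51/87 = 58.6%, Format A 10/14 = 71.4% → Format A
Manufacturing: the chronological format 9/21 = 42.9%, Format A 33/63 = 52.4% → Format A
Retail: the chronological format 19/39 = 48.7%, Format A 30/53 = 56.6% → Format A
Media: the chronological format 1/5 = 20.0%, Format A 26/81 = 32.1% → Format A
Overall: the chronological format 80/152 = 52.6%, Format A 99/211 = 46.9% → the chronological format
Format A wins each industry group but the chronological format wins overall — the comparison reverses. Format A's applications skew toward media, which has a lower base rate.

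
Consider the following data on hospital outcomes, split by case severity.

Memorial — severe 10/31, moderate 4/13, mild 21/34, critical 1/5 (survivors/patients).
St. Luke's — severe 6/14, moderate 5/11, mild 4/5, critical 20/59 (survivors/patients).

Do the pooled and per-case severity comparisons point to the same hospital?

No

Severe: Memorial 10/31 = 32.3%, St. Luke's 6/14 = 42.9% → St. Luke's
Moderate: Memorial 4/13 = 30.8%, St. Luke's 5/11 = 45.5% → St. Luke's
Mild: Memorial 21/34 = 61.8%, St. Luke's 4/5 = 80.0% → St. Luke's
Critical: Memorial 1/5 = 20.0%, St. Luke's 20/59 = 33.9% → St. Luke's
Overall: Memorial 36/83 = 43.4%, St. Luke's 35/89 = 39.3% → Memorial
St. Luke's wins each case group but Memorial wins overall — the comparison reverses. St. Luke's's patients skew toward critical, which has a lower base rate.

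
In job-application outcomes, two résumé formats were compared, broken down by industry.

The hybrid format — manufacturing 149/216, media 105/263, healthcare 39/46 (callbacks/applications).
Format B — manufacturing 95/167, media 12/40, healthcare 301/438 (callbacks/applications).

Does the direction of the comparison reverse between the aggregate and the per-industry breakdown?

Manufacturing: the hybrid format 149/216 = 69.0%, Format B 95/167 = 56.9% → the hybrid format
Media: the hybrid format 105/263 = 39.9%, Format B 12/40 = 30.0% → the hybrid format
Healthcare: the hybrid format 39/46 = 84.8%, Format B 301/438 = 68.7% → the hybrid format
Overall: the hybrid format 293/525 = 55.8%, Format B 408/645 = 63.3% → Format B
The hybrid format wins each industry group but Format B wins overall — the comparison reverses. The hybrid format's applications skew toward media, which has a lower base rate.

Yes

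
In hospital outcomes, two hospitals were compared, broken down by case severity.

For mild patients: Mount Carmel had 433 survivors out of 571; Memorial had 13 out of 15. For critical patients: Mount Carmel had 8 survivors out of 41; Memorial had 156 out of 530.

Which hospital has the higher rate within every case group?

Memorial

Mild: Mount Carmel 433/571 = 75.8%, Memorial 13/15 = 86.7% → Memorial
Critical: Mount Carmel 8/41 = 19.5%, Memorial 156/530 = 29.4% → Memorial
Memorial has the higher rate in both groups.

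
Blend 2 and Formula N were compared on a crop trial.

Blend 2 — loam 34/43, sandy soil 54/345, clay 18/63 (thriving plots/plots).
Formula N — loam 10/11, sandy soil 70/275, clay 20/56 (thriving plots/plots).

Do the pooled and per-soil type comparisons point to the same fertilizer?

Yes

Loam: Blend 2 34/43 = 79.1%, Formula N 10/11 = 90.9% → Formula N
Sandy soil: Blend 2 54/345 = 15.7%, Formula N 70/275 = 25.5% → Formula N
Clay: Blend 2 18/63 = 28.6%, Formula N 20/56 = 35.7% → Formula N
Overall: Blend 2 106/451 = 23.5%, Formula N 100/342 = 29.2% → Formula N
Formula N wins overall and in every soil group — no reversal.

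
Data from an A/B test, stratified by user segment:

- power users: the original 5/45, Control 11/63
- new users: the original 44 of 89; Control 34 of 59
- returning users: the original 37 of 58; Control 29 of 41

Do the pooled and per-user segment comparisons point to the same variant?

Power users: the original 5/45 = 11.1%, Control 11/63 = 17.5% → Control
New users: the original 44/89 = 49.4%, Control 34/59 = 57.6% → Control
Returning users: the original 37/58 = 63.8%, Control 29/41 = 70.7% → Control
Overall: the original 86/192 = 44.8%, Control 74/163 = 45.4% → Control
Control wins overall and in every user group — no reversal.

Yes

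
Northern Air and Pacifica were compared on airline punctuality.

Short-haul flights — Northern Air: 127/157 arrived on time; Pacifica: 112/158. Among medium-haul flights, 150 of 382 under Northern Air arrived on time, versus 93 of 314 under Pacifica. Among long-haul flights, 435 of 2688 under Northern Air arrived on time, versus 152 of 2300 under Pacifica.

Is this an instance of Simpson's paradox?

Short-haul: Northern Air 127/157 = 80.9%, Pacifica 112/158 = 70.9% → Northern Air
Medium-haul: Northern Air 150/382 = 39.3%, Pacifica 93/314 = 29.6% → Northern Air
Long-haul: Northern Air 435/2688 = 16.2%, Pacifica 152/2300 = 6.6% → Northern Air
Overall: Northern Air 712/3227 = 22.1%, Pacifica 357/2772 = 12.9% → Northern Air
Northern Air wins overall and in every route group — no reversal.

No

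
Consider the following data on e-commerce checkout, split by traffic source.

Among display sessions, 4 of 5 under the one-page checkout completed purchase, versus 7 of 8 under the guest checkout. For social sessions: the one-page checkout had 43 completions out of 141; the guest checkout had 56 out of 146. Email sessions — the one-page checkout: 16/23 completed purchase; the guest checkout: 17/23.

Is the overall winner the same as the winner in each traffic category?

Yes

Display: the one-page checkout 4/5 = 80.0%, the guest checkout 7/8 = 87.5% → the guest checkout
Social: the one-page checkout 43/141 = 30.5%, the guest checkout 56/146 = 38.4% → the guest checkout
Email: the one-page checkout 16/23 = 69.6%, the guest checkout 17/23 = 73.9% → the guest checkout
Overall: the one-page checkout 63/169 = 37.3%, the guest checkout 80/177 = 45.2% → the guest checkout
The guest checkout wins overall and in every traffic group — no reversal.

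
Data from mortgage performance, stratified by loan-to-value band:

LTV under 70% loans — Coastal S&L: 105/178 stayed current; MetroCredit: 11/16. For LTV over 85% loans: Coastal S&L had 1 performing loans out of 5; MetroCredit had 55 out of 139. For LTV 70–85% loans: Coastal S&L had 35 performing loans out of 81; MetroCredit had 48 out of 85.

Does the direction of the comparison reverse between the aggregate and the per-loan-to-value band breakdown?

Yes

LTV under 70%: Coastal S&L 105/178 = 59.0%, MetroCredit 11/16 = 68.8% → MetroCredit
LTV over 85%: Coastal S&L 1/5 = 20.0%, MetroCredit 55/139 = 39.6% → MetroCredit
LTV 70–85%: Coastal S&L 35/81 = 43.2%, MetroCredit 48/85 = 56.5% → MetroCredit
Overall: Coastal S&L 141/264 = 53.4%, MetroCredit 114/240 = 47.5% → Coastal S&L
MetroCredit wins each loan-to-value group but Coastal S&L wins overall — the comparison reverses. MetroCredit's loans skew toward LTV over 85%, which has a lower base rate.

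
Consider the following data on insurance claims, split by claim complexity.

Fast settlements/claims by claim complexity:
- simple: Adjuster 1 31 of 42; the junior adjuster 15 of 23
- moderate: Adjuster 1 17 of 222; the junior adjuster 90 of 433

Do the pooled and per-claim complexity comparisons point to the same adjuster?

No

Simple: Adjuster 1 31/42 = 73.8%, the junior adjuster 15/23 = 65.2% → Adjuster 1
Moderate: Adjuster 1 17/222 = 7.7%, the junior adjuster 90/433 = 20.8% → the junior adjuster
Overall: Adjuster 1 48/264 = 18.2%, the junior adjuster 105/456 = 23.0% → the junior adjuster
Neither sweeps: Adjuster 1 wins 1 of 2 groups, the junior adjuster wins 1. The junior adjuster wins overall but not every group — no Simpson reversal.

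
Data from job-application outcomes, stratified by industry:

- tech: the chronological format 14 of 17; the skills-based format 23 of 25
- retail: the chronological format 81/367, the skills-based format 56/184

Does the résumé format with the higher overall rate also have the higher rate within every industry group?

Tech: the chronological format 14/17 = 82.4%, the skills-based format 23/25 = 92.0% → the skills-based format
Retail: the chronological format 81/367 = 22.1%, the skills-based format 56/184 = 30.4% → the skills-based format
Overall: the chronological format 95/384 = 24.7%, the skills-based format 79/209 = 37.8% → the skills-based format
The skills-based format wins overall and in every industry group — no reversal.

Yes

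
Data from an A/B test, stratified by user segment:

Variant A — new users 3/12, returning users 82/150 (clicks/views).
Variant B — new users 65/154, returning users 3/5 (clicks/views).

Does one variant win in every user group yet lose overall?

New users: Variant A 3/12 = 25.0%, Variant B 65/154 = 42.2% → Variant B
Returning users: Variant A 82/150 = 54.7%, Variant B 3/5 = 60.0% → Variant B
Overall: Variant A 85/162 = 52.5%, Variant B 68/159 = 42.8% → Variant A
Variant B wins each user group but Variant A wins overall — the comparison reverses. Variant B's views skew toward new users, which has a lower base rate.

Yes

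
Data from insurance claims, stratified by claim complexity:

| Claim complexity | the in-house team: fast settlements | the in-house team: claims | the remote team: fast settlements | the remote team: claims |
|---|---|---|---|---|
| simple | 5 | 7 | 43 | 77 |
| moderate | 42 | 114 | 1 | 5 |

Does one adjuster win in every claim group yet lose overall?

Yes

Simple: the in-house team 5/7 = 71.4%, the remote team 43/77 = 55.8% → the in-house team
Moderate: the in-house team 42/114 = 36.8%, the remote team 1/5 = 20.0% → the in-house team
Overall: the in-house team 47/121 = 38.8%, the remote team 44/82 = 53.7% → the remote team
The in-house team wins each claim group but the remote team wins overall — the comparison reverses. The in-house team's claims skew toward moderate, which has a lower base rate.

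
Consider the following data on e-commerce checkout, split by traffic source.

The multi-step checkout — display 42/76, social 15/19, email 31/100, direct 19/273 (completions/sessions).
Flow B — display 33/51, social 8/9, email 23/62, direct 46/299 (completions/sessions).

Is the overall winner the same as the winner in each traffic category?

Display: the multi-step checkout 42/76 = 55.3%, Flow B 33/51 = 64.7% → Flow B
Social: the multi-step checkout 15/19 = 78.9%, Flow B 8/9 = 88.9% → Flow B
Email: the multi-step checkout 31/100 = 31.0%, Flow B 23/62 = 37.1% → Flow B
Direct: the multi-step checkout 19/273 = 7.0%, Flow B 46/299 = 15.4% → Flow B
Overall: the multi-step checkout 107/468 = 22.9%, Flow B 110/421 = 26.1% → Flow B
Flow B wins overall and in every traffic group — no reversal.

Yes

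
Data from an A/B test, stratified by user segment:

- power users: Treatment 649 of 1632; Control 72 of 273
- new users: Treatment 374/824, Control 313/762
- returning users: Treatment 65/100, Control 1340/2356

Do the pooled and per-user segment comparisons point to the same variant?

Power users: Treatment 649/1632 = 39.8%, Control 72/273 = 26.4% → Treatment
New users: Treatment 374/824 = 45.4%, Control 313/762 = 41.1% → Treatment
Returning users: Treatment 65/100 = 65.0%, Control 1340/2356 = 56.9% → Treatment
Overall: Treatment 1088/2556 = 42.6%, Control 1725/3391 = 50.9% → Control
Treatment wins each user group but Control wins overall — the comparison reverses. Treatment's views skew toward power users, which has a lower base rate.

No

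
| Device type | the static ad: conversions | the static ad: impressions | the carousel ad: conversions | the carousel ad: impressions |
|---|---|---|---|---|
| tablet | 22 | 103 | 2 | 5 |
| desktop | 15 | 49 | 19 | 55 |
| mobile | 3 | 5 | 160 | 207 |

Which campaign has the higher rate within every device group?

Tablet: the static ad 22/103 = 21.4%, the carousel ad 2/5 = 40.0% → the carousel ad
Desktop: the static ad 15/49 = 30.6%, the carousel ad 19/55 = 34.5% → the carousel ad
Mobile: the static ad 3/5 = 60.0%, the carousel ad 160/207 = 77.3% → the carousel ad
The carousel ad has the higher rate in all 3 groups.

the carousel ad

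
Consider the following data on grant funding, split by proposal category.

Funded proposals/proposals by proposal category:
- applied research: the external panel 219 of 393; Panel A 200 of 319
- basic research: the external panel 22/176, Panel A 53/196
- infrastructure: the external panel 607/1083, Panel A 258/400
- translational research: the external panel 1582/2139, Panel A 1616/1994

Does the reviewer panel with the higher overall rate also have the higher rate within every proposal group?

Applied research: the external panel 219/393 = 55.7%, Panel A 200/319 = 62.7% → Panel A
Basic research: the external panel 22/176 = 12.5%, Panel A 53/196 = 27.0% → Panel A
Infrastructure: the external panel 607/1083 = 56.0%, Panel A 258/400 = 64.5% → Panel A
Translational research: the external panel 1582/2139 = 74.0%, Panel A 1616/1994 = 81.0% → Panel A
Overall: the external panel 2430/3791 = 64.1%, Panel A 2127/2909 = 73.1% → Panel A
Panel A wins overall and in every proposal group — no reversal.

Yes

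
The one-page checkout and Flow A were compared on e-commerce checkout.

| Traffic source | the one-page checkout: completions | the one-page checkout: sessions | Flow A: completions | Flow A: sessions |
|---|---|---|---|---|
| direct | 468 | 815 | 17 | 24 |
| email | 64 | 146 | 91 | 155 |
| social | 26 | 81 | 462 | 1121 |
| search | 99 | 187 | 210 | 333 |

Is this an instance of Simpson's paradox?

Direct: the one-page checkout 468/815 = 57.4%, Flow A 17/24 = 70.8% → Flow A
Email: the one-page checkout 64/146 = 43.8%, Flow A 91/155 = 58.7% → Flow A
Social: the one-page checkout 26/81 = 32.1%, Flow A 462/1121 = 41.2% → Flow A
Search: the one-page checkout 99/187 = 52.9%, Flow A 210/333 = 63.1% → Flow A
Overall: the one-page checkout 657/1229 = 53.5%, Flow A 780/1633 = 47.8% → the one-page checkout
Flow A wins each traffic group but the one-page checkout wins overall — the comparison reverses. Flow A's sessions skew toward social, which has a lower base rate.

Yes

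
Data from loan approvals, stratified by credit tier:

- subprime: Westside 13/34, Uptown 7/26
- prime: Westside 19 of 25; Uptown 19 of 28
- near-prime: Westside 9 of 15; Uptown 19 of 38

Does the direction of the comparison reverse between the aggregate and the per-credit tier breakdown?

Subprime: Westside 13/34 = 38.2%, Uptown 7/26 = 26.9% → Westside
Prime: Westside 19/25 = 76.0%, Uptown 19/28 = 67.9% → Westside
Near-prime: Westside 9/15 = 60.0%, Uptown 19/38 = 50.0% → Westside
Overall: Westside 41/74 = 55.4%, Uptown 45/92 = 48.9% → Westside
Westside wins overall and in every credit group — no reversal.

No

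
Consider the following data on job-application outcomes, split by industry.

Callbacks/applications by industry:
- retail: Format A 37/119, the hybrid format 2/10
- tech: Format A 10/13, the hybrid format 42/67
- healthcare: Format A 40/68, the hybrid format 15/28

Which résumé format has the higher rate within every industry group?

Format A

Retail: Format A 37/119 = 31.1%, the hybrid format 2/10 = 20.0% → Format A
Tech: Format A 10/13 = 76.9%, the hybrid format 42/67 = 62.7% → Format A
Healthcare: Format A 40/68 = 58.8%, the hybrid format 15/28 = 53.6% → Format A
Format A has the higher rate in all 3 groups.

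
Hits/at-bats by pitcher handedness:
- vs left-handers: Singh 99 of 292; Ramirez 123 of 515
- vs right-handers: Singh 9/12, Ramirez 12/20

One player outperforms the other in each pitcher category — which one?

Vs left-handers: Singh 99/292 = 33.9%, Ramirez 123/515 = 23.9% → Singh
Vs right-handers: Singh 9/12 = 75.0%, Ramirez 12/20 = 60.0% → Singh
Singh has the higher rate in both groups.

Singh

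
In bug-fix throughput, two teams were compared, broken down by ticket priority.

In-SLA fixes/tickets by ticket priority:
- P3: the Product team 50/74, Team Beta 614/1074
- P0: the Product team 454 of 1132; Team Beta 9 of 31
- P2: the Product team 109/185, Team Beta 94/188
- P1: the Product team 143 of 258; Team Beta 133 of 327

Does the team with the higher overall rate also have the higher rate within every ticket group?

P3: the Product team 50/74 = 67.6%, Team Beta 614/1074 = 57.2% → the Product team
P0: the Product team 454/1132 = 40.1%, Team Beta 9/31 = 29.0% → the Product team
P2: the Product team 109/185 = 58.9%, Team Beta 94/188 = 50.0% → the Product team
P1: the Product team 143/258 = 55.4%, Team Beta 133/327 = 40.7% → the Product team
Overall: the Product team 756/1649 = 45.8%, Team Beta 850/1620 = 52.5% → Team Beta
The Product team wins each ticket group but Team Beta wins overall — the comparison reverses. The Product team's tickets skew toward P0, which has a lower base rate.

No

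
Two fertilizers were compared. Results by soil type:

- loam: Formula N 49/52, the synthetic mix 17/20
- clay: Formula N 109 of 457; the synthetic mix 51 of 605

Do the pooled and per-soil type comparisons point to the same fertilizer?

Loam: Formula N 49/52 = 94.2%, the synthetic mix 17/20 = 85.0% → Formula N
Clay: Formula N 109/457 = 23.9%, the synthetic mix 51/605 = 8.4% → Formula N
Overall: Formula N 158/509 = 31.0%, the synthetic mix 68/625 = 10.9% → Formula N
Formula N wins overall and in every soil group — no reversal.

Yes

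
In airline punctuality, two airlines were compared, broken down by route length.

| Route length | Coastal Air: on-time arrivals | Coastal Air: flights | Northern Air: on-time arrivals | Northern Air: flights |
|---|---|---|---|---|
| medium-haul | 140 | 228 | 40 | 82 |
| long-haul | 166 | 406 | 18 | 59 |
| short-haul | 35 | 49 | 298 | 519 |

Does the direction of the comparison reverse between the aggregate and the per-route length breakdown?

Medium-haul: Coastal Air 140/228 = 61.4%, Northern Air 40/82 = 48.8% → Coastal Air
Long-haul: Coastal Air 166/406 = 40.9%, Northern Air 18/59 = 30.5% → Coastal Air
Short-haul: Coastal Air 35/49 = 71.4%, Northern Air 298/519 = 57.4% → Coastal Air
Overall: Coastal Air 341/683 = 49.9%, Northern Air 356/660 = 53.9% → Northern Air
Coastal Air wins each route group but Northern Air wins overall — the comparison reverses. Coastal Air's flights skew toward long-haul, which has a lower base rate.

Yes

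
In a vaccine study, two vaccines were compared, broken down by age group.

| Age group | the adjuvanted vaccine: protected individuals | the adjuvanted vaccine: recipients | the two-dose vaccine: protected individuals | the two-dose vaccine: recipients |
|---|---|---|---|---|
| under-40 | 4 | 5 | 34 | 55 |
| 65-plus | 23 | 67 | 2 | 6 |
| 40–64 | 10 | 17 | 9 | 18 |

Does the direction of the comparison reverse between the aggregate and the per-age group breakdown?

Yes

Under-40: the adjuvanted vaccine 4/5 = 80.0%, the two-dose vaccine 34/55 = 61.8% → the adjuvanted vaccine
65-plus: the adjuvanted vaccine 23/67 = 34.3%, the two-dose vaccine 2/6 = 33.3% → the adjuvanted vaccine
40–64: the adjuvanted vaccine 10/17 = 58.8%, the two-dose vaccine 9/18 = 50.0% → the adjuvanted vaccine
Overall: the adjuvanted vaccine 37/89 = 41.6%, the two-dose vaccine 45/79 = 57.0% → the two-dose vaccine
The adjuvanted vaccine wins each age group but the two-dose vaccine wins overall — the comparison reverses. The adjuvanted vaccine's recipients skew toward 65-plus, which has a lower base rate.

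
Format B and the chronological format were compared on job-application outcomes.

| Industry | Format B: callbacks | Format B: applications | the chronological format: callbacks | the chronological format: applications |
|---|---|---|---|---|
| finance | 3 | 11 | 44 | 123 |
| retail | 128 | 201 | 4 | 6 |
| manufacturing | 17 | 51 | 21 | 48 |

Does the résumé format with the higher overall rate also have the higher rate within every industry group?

No

Finance: Format B 3/11 = 27.3%, the chronological format 44/123 = 35.8% → the chronological format
Retail: Format B 128/201 = 63.7%, the chronological format 4/6 = 66.7% → the chronological format
Manufacturing: Format B 17/51 = 33.3%, the chronological format 21/48 = 43.8% → the chronological format
Overall: Format B 148/263 = 56.3%, the chronological format 69/177 = 39.0% → Format B
The chronological format wins each industry group but Format B wins overall — the comparison reverses. The chronological format's applications skew toward finance, which has a lower base rate.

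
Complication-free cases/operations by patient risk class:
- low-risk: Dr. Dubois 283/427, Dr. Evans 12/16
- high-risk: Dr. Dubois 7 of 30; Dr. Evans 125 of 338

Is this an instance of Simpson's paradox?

Low-risk: Dr. Dubois 283/427 = 66.3%, Dr. Evans 12/16 = 75.0% → Dr. Evans
High-risk: Dr. Dubois 7/30 = 23.3%, Dr. Evans 125/338 = 37.0% → Dr. Evans
Overall: Dr. Dubois 290/457 = 63.5%, Dr. Evans 137/354 = 38.7% → Dr. Dubois
Dr. Evans wins each patient risk group but Dr. Dubois wins overall — the comparison reverses. Dr. Evans's operations skew toward high-risk, which has a lower base rate.

Yes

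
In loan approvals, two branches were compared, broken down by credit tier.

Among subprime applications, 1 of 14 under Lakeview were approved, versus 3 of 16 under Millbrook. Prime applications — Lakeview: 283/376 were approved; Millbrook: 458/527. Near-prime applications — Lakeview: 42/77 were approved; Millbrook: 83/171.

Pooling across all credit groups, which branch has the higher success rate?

Millbrook

Subprime: Lakeview 1/14 = 7.1%, Millbrook 3/16 = 18.8% → Millbrook
Prime: Lakeview 283/376 = 75.3%, Millbrook 458/527 = 86.9% → Millbrook
Near-prime: Lakeview 42/77 = 54.5%, Millbrook 83/171 = 48.5% → Lakeview
Overall: Lakeview 326/467 = 69.8%, Millbrook 544/714 = 76.2% → Millbrook
(Neither sweeps every credit group, but Millbrook has the higher pooled rate.)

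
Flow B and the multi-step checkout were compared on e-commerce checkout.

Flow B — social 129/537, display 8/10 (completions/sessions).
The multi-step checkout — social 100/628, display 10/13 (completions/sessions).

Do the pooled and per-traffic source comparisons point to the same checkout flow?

Social: Flow B 129/537 = 24.0%, the multi-step checkout 100/628 = 15.9% → Flow B
Display: Flow B 8/10 = 80.0%, the multi-step checkout 10/13 = 76.9% → Flow B
Overall: Flow B 137/547 = 25.0%, the multi-step checkout 110/641 = 17.2% → Flow B
Flow B wins overall and in every traffic group — no reversal.

Yes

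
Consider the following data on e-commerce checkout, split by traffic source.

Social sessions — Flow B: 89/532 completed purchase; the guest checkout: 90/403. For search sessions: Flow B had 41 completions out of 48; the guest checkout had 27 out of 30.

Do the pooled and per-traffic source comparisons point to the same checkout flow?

Social: Flow B 89/532 = 16.7%, the guest checkout 90/403 = 22.3% → the guest checkout
Search: Flow B 41/48 = 85.4%, the guest checkout 27/30 = 90.0% → the guest checkout
Overall: Flow B 130/580 = 22.4%, the guest checkout 117/433 = 27.0% → the guest checkout
The guest checkout wins overall and in every traffic group — no reversal.

Yes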